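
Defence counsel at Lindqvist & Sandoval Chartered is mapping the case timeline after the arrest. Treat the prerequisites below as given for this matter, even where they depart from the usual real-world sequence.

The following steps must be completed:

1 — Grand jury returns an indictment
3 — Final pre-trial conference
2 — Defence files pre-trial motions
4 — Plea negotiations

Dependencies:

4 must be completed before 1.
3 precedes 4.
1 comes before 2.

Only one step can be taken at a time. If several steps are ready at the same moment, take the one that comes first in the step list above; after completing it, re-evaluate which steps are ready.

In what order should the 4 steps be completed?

Only 3 has no prerequisites, so it is first.
4 needed 3, now all done → 4.
Next only 1 has its prerequisites met → 1.
2 needed 1, now all done → 2.

3 → 4 → 1 → 2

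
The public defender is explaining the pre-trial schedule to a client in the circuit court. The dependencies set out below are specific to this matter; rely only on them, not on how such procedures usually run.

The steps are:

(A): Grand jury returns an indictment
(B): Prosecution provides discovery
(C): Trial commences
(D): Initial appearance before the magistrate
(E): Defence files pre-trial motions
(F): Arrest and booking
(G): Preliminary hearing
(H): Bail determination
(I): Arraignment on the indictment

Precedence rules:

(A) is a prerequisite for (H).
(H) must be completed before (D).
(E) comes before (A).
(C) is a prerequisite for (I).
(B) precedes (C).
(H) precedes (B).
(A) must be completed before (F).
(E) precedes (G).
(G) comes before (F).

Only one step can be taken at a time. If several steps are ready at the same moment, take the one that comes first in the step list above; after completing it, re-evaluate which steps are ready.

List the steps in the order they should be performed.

(E), (A), (G), (F), (H), (B), (C), (D), (I)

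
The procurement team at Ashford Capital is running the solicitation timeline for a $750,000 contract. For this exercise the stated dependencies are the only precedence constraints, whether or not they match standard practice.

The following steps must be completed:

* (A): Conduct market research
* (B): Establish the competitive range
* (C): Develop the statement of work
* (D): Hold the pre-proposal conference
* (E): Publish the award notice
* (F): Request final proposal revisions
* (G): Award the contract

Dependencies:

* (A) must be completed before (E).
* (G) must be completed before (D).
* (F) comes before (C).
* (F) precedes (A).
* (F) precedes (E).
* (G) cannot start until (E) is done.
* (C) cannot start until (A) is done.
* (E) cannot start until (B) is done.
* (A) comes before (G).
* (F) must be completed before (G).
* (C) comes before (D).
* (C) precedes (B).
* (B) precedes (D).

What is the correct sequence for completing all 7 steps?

(F) (A) (C) (B) (E) (G) (D)

(F) has no prerequisites → (F) first.
(A) needed (F), now all done → (A).
Next only (C) has its prerequisites met → (C).
(B) is the only step now ready → (B).
Next only (E) has its prerequisites met → (E).
(G) needed (A), (E) and (F), now all done → (G).
(D) is the only step now ready → (D).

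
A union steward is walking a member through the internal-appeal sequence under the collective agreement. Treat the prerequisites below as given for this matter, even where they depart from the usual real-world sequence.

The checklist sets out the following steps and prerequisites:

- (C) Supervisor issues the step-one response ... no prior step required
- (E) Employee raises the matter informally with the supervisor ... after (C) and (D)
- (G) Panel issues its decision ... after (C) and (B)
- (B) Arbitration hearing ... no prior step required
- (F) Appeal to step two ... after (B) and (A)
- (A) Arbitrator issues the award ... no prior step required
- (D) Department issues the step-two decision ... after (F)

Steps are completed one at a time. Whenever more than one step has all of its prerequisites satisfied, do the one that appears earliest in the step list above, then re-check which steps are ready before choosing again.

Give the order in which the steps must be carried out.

(C), (B), (G), (A), (F), (D), (E)

Nothing is required for (C), (B) and (A). (C) is listed earlier → (C) first.
Ready: (B) and (A). (B) is listed earlier → (B).
(G) now also ready, so the ready set is {(G), (A)}; (G) is listed earlier → (G).
That leaves (A) as the only ready step → (A).
Next only (F) has its prerequisites met → (F).
Next only (D) has its prerequisites met → (D).
(E) is the only step now ready → (E).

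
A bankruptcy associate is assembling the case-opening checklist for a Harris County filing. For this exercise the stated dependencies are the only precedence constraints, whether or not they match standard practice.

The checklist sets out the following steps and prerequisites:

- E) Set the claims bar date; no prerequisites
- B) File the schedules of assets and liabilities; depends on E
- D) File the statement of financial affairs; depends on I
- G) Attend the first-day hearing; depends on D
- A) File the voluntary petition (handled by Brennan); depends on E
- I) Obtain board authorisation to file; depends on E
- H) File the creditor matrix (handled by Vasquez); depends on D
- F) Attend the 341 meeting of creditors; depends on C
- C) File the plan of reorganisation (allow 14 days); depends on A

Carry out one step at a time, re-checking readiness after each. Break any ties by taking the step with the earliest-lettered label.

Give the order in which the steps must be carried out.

E → A → B → C → F → I → D → G → H

E has no prerequisites → E first.
Now A, B and I have their prerequisites met. A has the earlier label, so A next.
C now also ready, so the ready set is {B, C, I}; B has the earlier label → B.
Now C and I have their prerequisites met. C has the earlier label, so C next.
Now F and I have their prerequisites met. F has the earlier label, so F next.
I is the only step now ready → I.
Next only D has its prerequisites met → D.
Now G and H have their prerequisites met. G has the earlier label, so G next.
H needed D, now all done → H.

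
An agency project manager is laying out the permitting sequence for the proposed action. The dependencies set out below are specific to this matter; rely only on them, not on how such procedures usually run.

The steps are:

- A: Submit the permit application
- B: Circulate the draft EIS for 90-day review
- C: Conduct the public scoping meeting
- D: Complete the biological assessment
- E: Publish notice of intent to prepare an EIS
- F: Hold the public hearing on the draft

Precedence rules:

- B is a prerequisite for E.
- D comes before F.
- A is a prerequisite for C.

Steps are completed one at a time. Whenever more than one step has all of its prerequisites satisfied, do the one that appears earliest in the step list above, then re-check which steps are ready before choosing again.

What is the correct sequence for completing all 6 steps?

Nothing is required for A, B and D. A is listed earlier → A first.
C now also ready, so the ready set is {B, C, D}; B is listed earlier → B.
Ready: C, D and E. C is listed earlier → C.
D and E are both available; D is listed earlier → D.
E and F are both available; E is listed earlier → E.
F needed D, now all done → F.

A, B, C, D, E, F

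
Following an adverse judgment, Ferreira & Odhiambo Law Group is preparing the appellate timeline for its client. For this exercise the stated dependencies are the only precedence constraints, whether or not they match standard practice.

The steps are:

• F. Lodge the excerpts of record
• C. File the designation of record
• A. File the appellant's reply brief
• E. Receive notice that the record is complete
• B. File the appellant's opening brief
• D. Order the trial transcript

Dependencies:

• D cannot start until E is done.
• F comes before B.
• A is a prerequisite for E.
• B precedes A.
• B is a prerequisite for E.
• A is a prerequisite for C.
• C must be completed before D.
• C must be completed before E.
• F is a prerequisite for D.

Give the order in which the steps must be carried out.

F has no prerequisites → F first.
B is the only step now ready → B.
A is the only step now ready → A.
C needed A, now all done → C.
E is the only step now ready → E.
D is the only step now ready → D.

F, B, A, C, E, D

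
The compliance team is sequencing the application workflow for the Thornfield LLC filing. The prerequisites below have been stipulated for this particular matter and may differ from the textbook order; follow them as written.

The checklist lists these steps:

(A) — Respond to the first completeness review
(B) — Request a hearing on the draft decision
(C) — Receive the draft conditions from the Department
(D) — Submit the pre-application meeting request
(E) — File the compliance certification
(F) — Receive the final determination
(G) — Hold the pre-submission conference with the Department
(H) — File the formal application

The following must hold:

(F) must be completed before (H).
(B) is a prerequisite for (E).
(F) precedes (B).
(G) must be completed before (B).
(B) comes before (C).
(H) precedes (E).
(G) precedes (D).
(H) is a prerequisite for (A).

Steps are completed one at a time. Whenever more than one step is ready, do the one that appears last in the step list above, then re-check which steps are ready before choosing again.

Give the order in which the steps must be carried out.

(G) and (F) have no prerequisites; (G) is listed later, so (G) is first.
(D) now also ready, so the ready set is {(F), (D)}; (F) is listed later → (F).
Ready: (H), (D) and (B). (H) is listed later → (H).
(A) now also ready, so the ready set is {(D), (B), (A)}; (D) is listed later → (D).
Ready: (B) and (A). (B) is listed later → (B).
(E) and (C) now also ready, so the ready set is {(E), (C), (A)}; (E) is listed later → (E).
Now (C) and (A) have their prerequisites met. (C) is listed later, so (C) next.
(A) is the only step now ready → (A).

(G), (F), (H), (D), (B), (E), (C), (A)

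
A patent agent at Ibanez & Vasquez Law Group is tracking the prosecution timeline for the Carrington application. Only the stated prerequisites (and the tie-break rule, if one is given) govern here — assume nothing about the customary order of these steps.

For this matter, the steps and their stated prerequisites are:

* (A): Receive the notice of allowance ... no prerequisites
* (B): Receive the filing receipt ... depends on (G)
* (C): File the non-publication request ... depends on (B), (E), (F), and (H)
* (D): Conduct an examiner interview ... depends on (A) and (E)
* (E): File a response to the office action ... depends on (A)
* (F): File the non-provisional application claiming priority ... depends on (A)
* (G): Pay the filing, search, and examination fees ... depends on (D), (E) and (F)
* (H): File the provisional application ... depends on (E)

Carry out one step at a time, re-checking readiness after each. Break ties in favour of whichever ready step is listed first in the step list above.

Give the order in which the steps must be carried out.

(A), (E), (D), (F), (G), (B), (H), (C)

(A) has no prerequisites → (A) first.
Ready: (E) and (F). (E) is listed earlier → (E).
(D) and (H) now also ready, so the ready set is {(D), (F), (H)}; (D) is listed earlier → (D).
Ready: (F) and (H). (F) is listed earlier → (F).
(G) and (H) are both available; (G) is listed earlier → (G).
(B) now also ready, so the ready set is {(B), (H)}; (B) is listed earlier → (B).
Next only (H) has its prerequisites met → (H).
(C) is the only step now ready → (C).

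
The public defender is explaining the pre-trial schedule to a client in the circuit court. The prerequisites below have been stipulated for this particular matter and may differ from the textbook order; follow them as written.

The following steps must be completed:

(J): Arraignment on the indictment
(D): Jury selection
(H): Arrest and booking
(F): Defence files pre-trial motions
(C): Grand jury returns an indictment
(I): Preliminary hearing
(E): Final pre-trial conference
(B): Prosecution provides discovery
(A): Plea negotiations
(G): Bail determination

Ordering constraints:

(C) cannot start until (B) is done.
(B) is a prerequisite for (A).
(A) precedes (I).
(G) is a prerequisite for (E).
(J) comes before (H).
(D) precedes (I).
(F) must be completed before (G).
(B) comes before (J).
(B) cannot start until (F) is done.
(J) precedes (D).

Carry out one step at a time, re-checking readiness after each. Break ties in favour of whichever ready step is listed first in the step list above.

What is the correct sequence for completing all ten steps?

(F) → (B) → (J) → (D) → (H) → (C) → (A) → (I) → (G) → (E)

(F) has no prerequisites → (F) first.
Ready: (B) and (G). (B) is listed earlier → (B).
Now (J), (C), (A) and (G) have their prerequisites met. (J) is listed earlier, so (J) next.
Ready: (D), (H), (C), (A) and (G). (D) is listed earlier → (D).
Now (H), (C), (A) and (G) have their prerequisites met. (H) is listed earlier, so (H) next.
(C), (A) and (G) are all available; (C) is listed earlier → (C).
(A) and (G) are both available; (A) is listed earlier → (A).
Ready: (I) and (G). (I) is listed earlier → (I).
(G) needed (F), now all done → (G).
(E) is the only step now ready → (E).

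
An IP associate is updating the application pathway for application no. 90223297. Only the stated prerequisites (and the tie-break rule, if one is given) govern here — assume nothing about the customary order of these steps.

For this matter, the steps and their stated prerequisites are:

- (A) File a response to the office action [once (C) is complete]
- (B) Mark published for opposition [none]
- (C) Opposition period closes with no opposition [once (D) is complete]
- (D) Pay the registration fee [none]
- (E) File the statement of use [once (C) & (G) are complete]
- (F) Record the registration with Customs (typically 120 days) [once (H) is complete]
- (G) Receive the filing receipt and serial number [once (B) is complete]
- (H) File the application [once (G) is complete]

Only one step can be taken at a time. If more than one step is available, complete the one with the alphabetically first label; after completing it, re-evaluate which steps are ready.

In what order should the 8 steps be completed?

Nothing is required for (B) and (D). (B) has the earlier label → (B) first.
(D) and (G) are both available; (D) has the earlier label → (D).
Ready: (C) and (G). (C) has the earlier label → (C).
(A) now also ready, so the ready set is {(A), (G)}; (A) has the earlier label → (A).
(G) needed (B), now all done → (G).
Now (E) and (H) have their prerequisites met. (E) has the earlier label, so (E) next.
(H) is the only step now ready → (H).
(F) needed (H), now all done → (F).

(B), (D), (C), (A), (G), (E), (H), (F)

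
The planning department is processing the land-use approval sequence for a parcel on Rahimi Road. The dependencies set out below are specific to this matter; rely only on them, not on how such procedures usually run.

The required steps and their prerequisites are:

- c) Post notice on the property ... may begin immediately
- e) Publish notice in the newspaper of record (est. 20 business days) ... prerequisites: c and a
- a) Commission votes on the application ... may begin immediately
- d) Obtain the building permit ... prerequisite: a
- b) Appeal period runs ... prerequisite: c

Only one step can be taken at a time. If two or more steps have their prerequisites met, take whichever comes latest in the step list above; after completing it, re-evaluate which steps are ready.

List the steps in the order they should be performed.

a and c have no prerequisites; a is listed later, so a is first.
d now also ready, so the ready set is {d, c}; d is listed later → d.
Next only c has its prerequisites met → c.
Now b and e have their prerequisites met. b is listed later, so b next.
That leaves e as the only ready step → e.

a, d, c, b, e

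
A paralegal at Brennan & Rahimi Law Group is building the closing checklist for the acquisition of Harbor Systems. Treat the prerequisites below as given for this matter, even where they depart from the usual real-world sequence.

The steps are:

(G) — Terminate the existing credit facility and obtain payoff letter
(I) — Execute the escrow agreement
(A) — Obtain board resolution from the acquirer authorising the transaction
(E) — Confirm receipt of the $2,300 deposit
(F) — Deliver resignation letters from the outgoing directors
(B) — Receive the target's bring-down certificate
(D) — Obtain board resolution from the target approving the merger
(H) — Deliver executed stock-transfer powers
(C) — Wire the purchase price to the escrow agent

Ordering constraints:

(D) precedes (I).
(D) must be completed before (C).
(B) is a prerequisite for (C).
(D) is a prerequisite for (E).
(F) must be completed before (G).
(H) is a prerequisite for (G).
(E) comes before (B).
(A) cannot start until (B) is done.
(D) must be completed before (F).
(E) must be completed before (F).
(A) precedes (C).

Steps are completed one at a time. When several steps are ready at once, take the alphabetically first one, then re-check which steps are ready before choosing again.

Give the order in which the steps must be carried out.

(D) → (E) → (B) → (A) → (C) → (F) → (H) → (G) → (I)

(D) and (H) have no prerequisites; (D) has the earlier label, so (D) is first.
Ready: (E), (H) and (I). (E) has the earlier label → (E).
(B) and (F) now also ready, so the ready set is {(B), (F), (H), (I)}; (B) has the earlier label → (B).
(A) now also ready, so the ready set is {(A), (F), (H), (I)}; (A) has the earlier label → (A).
Ready: (C), (F), (H) and (I). (C) has the earlier label → (C).
Ready: (F), (H) and (I). (F) has the earlier label → (F).
Ready: (H) and (I). (H) has the earlier label → (H).
(G) now also ready, so the ready set is {(G), (I)}; (G) has the earlier label → (G).
(I) needed (D), now all done → (I).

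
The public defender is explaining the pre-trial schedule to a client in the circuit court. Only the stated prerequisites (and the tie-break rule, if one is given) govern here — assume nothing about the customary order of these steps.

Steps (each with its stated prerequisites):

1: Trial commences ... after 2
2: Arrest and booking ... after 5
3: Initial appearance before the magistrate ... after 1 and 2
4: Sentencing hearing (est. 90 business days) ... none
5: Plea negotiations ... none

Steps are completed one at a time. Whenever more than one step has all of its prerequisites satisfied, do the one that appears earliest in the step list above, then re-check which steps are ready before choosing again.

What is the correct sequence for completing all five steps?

4 and 5 have no prerequisites; 4 is listed earlier, so 4 is first.
That leaves 5 as the only ready step → 5.
Next only 2 has its prerequisites met → 2.
Next only 1 has its prerequisites met → 1.
That leaves 3 as the only ready step → 3.

4 5 2 1 3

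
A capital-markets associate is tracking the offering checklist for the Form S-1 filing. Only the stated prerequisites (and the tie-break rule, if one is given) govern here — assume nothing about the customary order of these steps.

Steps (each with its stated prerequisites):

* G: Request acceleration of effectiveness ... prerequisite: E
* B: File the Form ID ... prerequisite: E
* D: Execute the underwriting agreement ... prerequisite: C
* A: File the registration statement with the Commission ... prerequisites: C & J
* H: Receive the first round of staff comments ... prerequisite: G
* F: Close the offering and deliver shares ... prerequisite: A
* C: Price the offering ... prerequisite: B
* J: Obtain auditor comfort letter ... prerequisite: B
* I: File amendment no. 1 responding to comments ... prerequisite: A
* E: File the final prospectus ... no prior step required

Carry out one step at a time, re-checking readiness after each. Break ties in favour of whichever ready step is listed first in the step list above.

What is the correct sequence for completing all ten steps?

E G B H C D J A F I

Only E has no prerequisites, so it is first.
Now G and B have their prerequisites met. G is listed earlier, so G next.
Now B and H have their prerequisites met. B is listed earlier, so B next.
H, C and J are all available; H is listed earlier → H.
Ready: C and J. C is listed earlier → C.
Ready: D and J. D is listed earlier → D.
J is the only step now ready → J.
A is the only step now ready → A.
F and I are both available; F is listed earlier → F.
Next only I has its prerequisites met → I.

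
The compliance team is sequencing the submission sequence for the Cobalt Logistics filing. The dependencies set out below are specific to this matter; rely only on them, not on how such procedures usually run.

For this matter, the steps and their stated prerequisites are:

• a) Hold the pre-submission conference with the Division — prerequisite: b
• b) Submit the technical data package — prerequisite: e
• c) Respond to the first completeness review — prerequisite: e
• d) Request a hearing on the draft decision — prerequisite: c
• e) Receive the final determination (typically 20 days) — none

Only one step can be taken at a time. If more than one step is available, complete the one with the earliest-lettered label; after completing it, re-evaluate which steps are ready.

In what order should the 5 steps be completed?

Only e has no prerequisites, so it is first.
Now b and c have their prerequisites met. b has the earlier label, so b next.
Now a and c have their prerequisites met. a has the earlier label, so a next.
c is the only step now ready → c.
That leaves d as the only ready step → d.

e, b, a, c, d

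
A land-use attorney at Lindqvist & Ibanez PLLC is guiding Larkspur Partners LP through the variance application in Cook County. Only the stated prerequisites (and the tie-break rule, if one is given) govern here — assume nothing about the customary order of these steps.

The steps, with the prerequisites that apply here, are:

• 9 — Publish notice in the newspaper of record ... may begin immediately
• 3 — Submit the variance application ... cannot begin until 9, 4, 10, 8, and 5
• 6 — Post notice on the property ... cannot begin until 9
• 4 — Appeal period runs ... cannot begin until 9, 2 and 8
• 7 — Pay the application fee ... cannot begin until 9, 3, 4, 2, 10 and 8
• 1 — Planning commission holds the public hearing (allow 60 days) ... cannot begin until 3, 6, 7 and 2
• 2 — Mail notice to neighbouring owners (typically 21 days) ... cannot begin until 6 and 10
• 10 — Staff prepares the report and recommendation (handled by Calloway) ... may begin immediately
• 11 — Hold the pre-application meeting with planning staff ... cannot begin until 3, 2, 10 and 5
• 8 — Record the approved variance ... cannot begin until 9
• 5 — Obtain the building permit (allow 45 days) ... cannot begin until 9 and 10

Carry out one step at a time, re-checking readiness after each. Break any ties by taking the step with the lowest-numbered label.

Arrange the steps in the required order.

Nothing is required for 9 and 10. 9 has the earlier label → 9 first.
6 and 8 now also ready, so the ready set is {6, 8, 10}; 6 has the earlier label → 6.
Now 8 and 10 have their prerequisites met. 8 has the earlier label, so 8 next.
10 is the only step now ready → 10.
2 and 5 are both available; 2 has the earlier label → 2.
4 now also ready, so the ready set is {4, 5}; 4 has the earlier label → 4.
5 needed 9 and 10, now all done → 5.
Next only 3 has its prerequisites met → 3.
Ready: 7 and 11. 7 has the earlier label → 7.
Now 1 and 11 have their prerequisites met. 1 has the earlier label, so 1 next.
11 needed 2, 3, 5 and 10, now all done → 11.

9 6 8 10 2 4 5 3 7 1 11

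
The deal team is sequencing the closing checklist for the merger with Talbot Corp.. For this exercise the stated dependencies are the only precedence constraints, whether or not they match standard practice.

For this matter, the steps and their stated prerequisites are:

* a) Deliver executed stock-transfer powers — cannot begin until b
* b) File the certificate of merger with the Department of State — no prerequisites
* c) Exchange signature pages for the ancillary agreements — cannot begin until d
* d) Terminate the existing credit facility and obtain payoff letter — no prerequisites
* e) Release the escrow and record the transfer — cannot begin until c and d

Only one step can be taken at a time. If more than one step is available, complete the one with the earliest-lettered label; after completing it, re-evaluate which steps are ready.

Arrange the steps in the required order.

b and d have no prerequisites; b has the earlier label, so b is first.
a now also ready, so the ready set is {a, d}; a has the earlier label → a.
Next only d has its prerequisites met → d.
Next only c has its prerequisites met → c.
That leaves e as the only ready step → e.

b a d c e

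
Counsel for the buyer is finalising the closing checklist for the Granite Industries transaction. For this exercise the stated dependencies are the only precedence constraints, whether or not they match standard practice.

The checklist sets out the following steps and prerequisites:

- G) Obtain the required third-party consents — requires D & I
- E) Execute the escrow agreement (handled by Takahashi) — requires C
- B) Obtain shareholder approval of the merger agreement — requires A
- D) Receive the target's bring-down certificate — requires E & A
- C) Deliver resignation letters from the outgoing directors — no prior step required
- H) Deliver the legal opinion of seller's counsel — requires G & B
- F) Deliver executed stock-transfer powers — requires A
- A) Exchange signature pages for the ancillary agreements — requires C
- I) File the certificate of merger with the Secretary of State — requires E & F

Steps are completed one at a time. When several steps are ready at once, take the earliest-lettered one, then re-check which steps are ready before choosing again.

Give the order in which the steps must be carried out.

C has no prerequisites → C first.
A and E are both available; A has the earlier label → A.
Now B, E and F have their prerequisites met. B has the earlier label, so B next.
E and F are both available; E has the earlier label → E.
Ready: D and F. D has the earlier label → D.
Next only F has its prerequisites met → F.
That leaves I as the only ready step → I.
G needed D and I, now all done → G.
Next only H has its prerequisites met → H.

C → A → B → E → D → F → I → G → H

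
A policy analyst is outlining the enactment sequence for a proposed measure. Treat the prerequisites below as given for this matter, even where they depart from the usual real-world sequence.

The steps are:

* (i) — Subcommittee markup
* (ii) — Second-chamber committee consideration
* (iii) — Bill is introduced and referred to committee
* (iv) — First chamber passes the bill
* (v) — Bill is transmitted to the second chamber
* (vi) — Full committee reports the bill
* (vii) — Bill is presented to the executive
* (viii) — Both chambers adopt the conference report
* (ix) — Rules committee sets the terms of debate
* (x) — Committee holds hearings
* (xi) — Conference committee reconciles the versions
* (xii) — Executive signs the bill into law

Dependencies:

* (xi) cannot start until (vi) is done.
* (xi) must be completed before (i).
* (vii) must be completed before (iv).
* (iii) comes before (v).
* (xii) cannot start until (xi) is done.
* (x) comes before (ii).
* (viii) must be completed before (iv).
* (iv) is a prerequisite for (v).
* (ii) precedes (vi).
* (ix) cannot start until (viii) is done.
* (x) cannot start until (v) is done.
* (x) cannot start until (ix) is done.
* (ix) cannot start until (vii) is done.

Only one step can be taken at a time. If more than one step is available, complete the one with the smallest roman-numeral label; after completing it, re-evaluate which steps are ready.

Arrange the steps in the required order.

(iii), (vii) and (viii) have no prerequisites; (iii) has the earlier label, so (iii) is first.
(vii) and (viii) are both available; (vii) has the earlier label → (vii).
Next only (viii) has its prerequisites met → (viii).
(iv) and (ix) are both available; (iv) has the earlier label → (iv).
Ready: (v) and (ix). (v) has the earlier label → (v).
Next only (ix) has its prerequisites met → (ix).
(x) is the only step now ready → (x).
That leaves (ii) as the only ready step → (ii).
That leaves (vi) as the only ready step → (vi).
That leaves (xi) as the only ready step → (xi).
(i) and (xii) are both available; (i) has the earlier label → (i).
(xii) is the only step now ready → (xii).

(iii), (vii), (viii), (iv), (v), (ix), (x), (ii), (vi), (xi), (i), (xii)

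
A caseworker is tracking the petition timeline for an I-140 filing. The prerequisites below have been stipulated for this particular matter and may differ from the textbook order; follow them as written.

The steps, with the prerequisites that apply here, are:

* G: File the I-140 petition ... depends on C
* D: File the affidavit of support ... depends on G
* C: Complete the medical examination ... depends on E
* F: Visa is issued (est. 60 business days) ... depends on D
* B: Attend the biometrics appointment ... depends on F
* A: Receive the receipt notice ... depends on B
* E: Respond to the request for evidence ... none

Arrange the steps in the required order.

E has no prerequisites → E first.
C is the only step now ready → C.
G is the only step now ready → G.
D is the only step now ready → D.
That leaves F as the only ready step → F.
B is the only step now ready → B.
That leaves A as the only ready step → A.

E, C, G, D, F, B, A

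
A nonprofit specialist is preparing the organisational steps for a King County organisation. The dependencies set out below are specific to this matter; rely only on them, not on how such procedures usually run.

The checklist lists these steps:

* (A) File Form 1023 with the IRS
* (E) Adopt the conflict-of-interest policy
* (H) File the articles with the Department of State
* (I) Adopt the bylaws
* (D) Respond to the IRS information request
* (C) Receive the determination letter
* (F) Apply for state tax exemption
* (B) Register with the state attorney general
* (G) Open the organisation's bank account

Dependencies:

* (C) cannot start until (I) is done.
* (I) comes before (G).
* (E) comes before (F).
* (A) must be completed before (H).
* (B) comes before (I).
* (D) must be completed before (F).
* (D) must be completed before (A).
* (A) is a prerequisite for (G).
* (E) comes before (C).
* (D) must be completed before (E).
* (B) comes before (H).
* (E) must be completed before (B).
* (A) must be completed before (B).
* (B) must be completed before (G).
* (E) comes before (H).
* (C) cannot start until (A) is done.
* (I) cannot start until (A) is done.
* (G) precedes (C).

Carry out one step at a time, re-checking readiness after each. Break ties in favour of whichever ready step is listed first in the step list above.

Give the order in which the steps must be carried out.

(D) has no prerequisites → (D) first.
(A) and (E) are both available; (A) is listed earlier → (A).
That leaves (E) as the only ready step → (E).
(F) and (B) are both available; (F) is listed earlier → (F).
That leaves (B) as the only ready step → (B).
(H) and (I) are both available; (H) is listed earlier → (H).
(I) needed (A) and (B), now all done → (I).
(G) is the only step now ready → (G).
Next only (C) has its prerequisites met → (C).

(D) (A) (E) (F) (B) (H) (I) (G) (C)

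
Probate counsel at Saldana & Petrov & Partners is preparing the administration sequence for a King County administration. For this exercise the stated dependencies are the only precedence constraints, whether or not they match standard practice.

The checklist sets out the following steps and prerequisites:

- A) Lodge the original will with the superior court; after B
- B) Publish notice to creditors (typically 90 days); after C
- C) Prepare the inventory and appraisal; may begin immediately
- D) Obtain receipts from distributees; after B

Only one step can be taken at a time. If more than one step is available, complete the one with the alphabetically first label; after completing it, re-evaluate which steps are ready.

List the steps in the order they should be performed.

C, B, A, D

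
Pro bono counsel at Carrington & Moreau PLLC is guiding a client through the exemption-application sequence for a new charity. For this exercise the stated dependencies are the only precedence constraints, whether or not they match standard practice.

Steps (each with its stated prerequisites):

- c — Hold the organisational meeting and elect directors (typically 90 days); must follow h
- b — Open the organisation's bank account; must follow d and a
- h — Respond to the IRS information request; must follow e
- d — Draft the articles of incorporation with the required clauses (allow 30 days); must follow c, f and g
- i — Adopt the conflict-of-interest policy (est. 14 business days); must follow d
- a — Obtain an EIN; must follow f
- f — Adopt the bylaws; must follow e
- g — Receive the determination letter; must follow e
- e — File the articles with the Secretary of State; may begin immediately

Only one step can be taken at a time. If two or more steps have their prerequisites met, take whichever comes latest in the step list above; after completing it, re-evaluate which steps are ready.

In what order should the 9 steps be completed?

e is the only step with nothing outstanding, so it goes first.
Ready: g, f and h. g is listed later → g.
Ready: f and h. f is listed later → f.
Now a and h have their prerequisites met. a is listed later, so a next.
Next only h has its prerequisites met → h.
c needed h, now all done → c.
That leaves d as the only ready step → d.
i and b are both available; i is listed later → i.
b is the only step now ready → b.

e g f a h c d i b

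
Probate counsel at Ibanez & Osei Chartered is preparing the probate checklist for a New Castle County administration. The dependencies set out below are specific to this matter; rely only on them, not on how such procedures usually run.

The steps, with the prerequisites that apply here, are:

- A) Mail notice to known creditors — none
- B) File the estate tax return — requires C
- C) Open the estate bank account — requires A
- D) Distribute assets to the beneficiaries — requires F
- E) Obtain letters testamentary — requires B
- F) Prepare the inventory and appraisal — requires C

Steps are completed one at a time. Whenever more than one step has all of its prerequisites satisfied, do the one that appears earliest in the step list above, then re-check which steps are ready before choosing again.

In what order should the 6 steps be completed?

Only A has no prerequisites, so it is first.
C needed A, now all done → C.
B and F are both available; B is listed earlier → B.
E and F are both available; E is listed earlier → E.
F needed C, now all done → F.
D needed F, now all done → D.

A → C → B → E → F → D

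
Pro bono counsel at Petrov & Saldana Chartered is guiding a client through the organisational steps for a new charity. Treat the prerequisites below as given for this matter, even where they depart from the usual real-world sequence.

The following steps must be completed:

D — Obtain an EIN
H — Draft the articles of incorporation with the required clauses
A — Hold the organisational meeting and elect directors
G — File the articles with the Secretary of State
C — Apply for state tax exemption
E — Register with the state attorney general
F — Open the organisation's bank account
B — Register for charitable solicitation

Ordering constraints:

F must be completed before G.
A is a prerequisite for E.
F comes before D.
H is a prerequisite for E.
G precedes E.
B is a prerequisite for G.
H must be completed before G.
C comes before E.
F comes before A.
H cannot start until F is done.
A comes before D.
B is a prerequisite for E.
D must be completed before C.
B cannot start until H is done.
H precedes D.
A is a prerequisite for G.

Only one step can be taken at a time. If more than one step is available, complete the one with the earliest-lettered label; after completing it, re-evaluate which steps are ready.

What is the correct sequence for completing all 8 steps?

F A H B D C G E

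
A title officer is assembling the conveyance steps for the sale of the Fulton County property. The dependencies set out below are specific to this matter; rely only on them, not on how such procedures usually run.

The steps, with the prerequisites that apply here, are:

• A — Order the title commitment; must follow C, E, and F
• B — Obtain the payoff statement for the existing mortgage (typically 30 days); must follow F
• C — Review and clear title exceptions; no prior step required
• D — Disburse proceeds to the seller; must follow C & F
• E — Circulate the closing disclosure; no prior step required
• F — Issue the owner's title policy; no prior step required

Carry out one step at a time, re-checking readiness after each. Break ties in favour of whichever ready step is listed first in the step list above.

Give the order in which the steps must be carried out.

C, E, F, A, B, D

C, E and F have no prerequisites; C is listed earlier, so C is first.
Ready: E and F. E is listed earlier → E.
F is the only step now ready → F.
Ready: A, B and D. A is listed earlier → A.
B and D are both available; B is listed earlier → B.
Next only D has its prerequisites met → D.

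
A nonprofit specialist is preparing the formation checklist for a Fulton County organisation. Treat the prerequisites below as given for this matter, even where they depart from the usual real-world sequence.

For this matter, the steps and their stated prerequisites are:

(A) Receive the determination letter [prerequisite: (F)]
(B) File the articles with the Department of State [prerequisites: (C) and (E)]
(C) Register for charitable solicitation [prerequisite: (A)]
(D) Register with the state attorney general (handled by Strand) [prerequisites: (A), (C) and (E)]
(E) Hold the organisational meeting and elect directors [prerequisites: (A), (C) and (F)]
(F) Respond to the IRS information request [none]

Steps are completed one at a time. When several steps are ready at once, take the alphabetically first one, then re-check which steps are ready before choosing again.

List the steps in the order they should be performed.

(F) is the only step with nothing outstanding, so it goes first.
(A) is the only step now ready → (A).
That leaves (C) as the only ready step → (C).
(E) is the only step now ready → (E).
Now (B) and (D) have their prerequisites met. (B) has the earlier label, so (B) next.
Next only (D) has its prerequisites met → (D).

(F) (A) (C) (E) (B) (D)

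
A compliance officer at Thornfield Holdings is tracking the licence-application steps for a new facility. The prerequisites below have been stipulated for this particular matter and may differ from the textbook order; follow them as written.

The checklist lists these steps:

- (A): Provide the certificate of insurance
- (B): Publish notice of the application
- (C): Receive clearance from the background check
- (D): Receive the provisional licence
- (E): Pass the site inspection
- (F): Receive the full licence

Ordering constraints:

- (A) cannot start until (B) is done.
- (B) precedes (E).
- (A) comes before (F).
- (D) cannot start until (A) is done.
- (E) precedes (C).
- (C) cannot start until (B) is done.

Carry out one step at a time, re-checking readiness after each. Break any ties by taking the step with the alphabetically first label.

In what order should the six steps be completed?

(B), (A), (D), (E), (C), (F)

Only (B) has no prerequisites, so it is first.
Ready: (A) and (E). (A) has the earlier label → (A).
(D), (E) and (F) are all available; (D) has the earlier label → (D).
Now (E) and (F) have their prerequisites met. (E) has the earlier label, so (E) next.
Ready: (C) and (F). (C) has the earlier label → (C).
Next only (F) has its prerequisites met → (F).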